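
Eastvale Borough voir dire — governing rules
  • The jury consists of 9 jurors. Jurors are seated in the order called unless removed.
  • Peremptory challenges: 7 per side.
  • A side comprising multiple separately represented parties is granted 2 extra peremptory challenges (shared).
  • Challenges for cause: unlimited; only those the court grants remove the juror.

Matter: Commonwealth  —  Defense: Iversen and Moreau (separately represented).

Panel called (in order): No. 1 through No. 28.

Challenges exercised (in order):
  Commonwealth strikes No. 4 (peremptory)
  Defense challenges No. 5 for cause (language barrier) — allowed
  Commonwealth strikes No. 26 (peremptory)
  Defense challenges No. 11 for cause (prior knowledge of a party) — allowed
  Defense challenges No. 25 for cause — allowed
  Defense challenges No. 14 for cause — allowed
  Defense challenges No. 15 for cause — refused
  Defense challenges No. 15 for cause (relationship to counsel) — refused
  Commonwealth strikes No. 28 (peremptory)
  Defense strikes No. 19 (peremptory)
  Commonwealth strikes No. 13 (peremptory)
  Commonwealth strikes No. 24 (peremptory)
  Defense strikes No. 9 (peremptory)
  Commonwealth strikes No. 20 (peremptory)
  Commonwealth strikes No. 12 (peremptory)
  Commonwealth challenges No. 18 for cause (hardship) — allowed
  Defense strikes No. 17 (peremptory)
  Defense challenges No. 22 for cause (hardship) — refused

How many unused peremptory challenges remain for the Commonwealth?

Commonwealth allotment: 7.
Commonwealth peremptories used: #4, #26, #28, #13, #24, #20, #12 — 7 (the for-cause on #18 doesn't count).
Remaining: 7 − 7 = 0.

0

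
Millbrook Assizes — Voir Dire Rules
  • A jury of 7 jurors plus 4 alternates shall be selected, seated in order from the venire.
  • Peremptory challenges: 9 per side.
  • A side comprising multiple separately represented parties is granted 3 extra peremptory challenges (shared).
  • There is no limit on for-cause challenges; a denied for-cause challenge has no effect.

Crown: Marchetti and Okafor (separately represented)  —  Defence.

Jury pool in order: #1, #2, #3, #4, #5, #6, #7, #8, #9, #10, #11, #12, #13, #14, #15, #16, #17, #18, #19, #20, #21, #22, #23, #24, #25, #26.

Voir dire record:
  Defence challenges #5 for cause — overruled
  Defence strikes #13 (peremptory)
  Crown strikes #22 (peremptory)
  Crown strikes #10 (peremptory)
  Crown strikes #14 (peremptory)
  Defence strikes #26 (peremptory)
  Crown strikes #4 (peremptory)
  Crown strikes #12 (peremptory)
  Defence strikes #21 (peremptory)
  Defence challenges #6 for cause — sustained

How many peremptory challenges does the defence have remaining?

Defence allotment: 9.
Defence peremptories used: #13, #26, #21 — 3 (for-cause on #5, #6 don't count).
Remaining: 9 − 3 = 6.

6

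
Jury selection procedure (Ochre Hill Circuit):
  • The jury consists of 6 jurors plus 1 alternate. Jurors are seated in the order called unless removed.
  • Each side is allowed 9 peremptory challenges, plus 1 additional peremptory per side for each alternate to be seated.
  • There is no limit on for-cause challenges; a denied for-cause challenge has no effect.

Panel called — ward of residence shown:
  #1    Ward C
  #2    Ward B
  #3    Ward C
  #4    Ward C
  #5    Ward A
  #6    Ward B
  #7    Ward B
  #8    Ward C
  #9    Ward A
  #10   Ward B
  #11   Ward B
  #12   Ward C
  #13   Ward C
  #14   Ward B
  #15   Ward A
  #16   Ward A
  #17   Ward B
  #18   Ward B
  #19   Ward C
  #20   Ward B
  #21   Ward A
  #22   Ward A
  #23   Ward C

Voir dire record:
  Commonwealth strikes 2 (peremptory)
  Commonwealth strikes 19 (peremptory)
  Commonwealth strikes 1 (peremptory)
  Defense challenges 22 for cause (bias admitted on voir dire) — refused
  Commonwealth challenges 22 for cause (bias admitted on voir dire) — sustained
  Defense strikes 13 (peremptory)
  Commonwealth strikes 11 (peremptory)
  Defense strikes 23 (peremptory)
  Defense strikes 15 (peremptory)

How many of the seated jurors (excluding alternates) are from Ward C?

3

Removed: #1, #2, #11, #13, #15, #19, #22, #23.
Seated jurors 1–6: #3, #4, #5, #6, #7, #8 (alternates #9 not counted).
Of those, in Ward C: #3, #4, #8 → 3.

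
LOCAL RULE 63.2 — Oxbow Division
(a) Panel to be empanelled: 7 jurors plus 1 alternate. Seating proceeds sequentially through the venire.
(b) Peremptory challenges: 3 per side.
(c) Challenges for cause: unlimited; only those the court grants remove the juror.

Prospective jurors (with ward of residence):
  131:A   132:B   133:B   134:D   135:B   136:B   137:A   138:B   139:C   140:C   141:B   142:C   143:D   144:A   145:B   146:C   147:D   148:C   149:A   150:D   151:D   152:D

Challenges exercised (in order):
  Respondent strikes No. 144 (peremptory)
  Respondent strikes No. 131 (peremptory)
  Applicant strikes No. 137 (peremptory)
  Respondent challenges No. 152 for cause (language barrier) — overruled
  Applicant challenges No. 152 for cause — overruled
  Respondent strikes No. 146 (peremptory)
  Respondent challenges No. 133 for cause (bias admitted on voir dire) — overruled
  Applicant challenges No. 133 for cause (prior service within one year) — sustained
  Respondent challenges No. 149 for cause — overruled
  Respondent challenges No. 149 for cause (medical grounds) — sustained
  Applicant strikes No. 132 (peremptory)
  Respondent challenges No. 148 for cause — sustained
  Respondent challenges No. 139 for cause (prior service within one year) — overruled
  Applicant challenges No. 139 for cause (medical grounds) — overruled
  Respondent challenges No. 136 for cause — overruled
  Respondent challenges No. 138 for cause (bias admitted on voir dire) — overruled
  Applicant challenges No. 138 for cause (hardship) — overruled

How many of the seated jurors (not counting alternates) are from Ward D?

Removed: #131, #132, #133, #137, #144, #146, #148, #149.
Seated jurors 1–7: #134, #135, #136, #138, #139, #140, #141 (alternates #142 not counted).
Of those, in Ward D: #134 → 1.

1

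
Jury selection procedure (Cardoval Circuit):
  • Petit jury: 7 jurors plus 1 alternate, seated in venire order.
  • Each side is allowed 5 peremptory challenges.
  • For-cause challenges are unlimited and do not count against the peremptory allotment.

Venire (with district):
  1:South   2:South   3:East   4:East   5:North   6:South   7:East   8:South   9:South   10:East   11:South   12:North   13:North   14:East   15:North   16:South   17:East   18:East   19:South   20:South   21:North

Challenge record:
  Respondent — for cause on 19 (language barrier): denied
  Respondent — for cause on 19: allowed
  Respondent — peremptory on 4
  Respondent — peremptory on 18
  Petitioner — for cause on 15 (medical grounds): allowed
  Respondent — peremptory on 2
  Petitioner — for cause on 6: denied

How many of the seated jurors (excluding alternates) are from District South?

4

Removed: #2, #4, #15, #18, #19.
Seated jurors 1–7: #1, #3, #5, #6, #7, #8, #9 (alternates #10 not counted).
Of those, in District South: #1, #6, #8, #9 → 4.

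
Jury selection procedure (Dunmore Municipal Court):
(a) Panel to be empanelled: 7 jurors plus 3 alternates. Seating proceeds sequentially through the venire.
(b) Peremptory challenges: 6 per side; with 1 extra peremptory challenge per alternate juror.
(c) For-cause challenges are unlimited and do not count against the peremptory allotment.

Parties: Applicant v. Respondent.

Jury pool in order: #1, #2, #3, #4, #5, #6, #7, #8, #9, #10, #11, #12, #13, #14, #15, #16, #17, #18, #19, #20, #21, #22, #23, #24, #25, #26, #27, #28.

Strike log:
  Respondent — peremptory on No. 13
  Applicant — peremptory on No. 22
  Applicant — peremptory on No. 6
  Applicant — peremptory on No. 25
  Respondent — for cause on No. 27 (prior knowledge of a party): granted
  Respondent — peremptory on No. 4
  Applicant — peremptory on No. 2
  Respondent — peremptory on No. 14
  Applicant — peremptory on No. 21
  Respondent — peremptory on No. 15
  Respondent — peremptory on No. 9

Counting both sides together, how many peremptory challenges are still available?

8

Applicant allotment: 6 base + 1 × 3 alternates = 9. Respondent allotment: 6 base + 1 × 3 alternates = 9.
Applicant peremptories used: #22, #6, #25, #2, #21 — 5.
Respondent peremptories used: #13, #4, #14, #15, #9 — 5 (the for-cause on #27 doesn't count).
Remaining: (9 − 5) + (9 − 5) = 8.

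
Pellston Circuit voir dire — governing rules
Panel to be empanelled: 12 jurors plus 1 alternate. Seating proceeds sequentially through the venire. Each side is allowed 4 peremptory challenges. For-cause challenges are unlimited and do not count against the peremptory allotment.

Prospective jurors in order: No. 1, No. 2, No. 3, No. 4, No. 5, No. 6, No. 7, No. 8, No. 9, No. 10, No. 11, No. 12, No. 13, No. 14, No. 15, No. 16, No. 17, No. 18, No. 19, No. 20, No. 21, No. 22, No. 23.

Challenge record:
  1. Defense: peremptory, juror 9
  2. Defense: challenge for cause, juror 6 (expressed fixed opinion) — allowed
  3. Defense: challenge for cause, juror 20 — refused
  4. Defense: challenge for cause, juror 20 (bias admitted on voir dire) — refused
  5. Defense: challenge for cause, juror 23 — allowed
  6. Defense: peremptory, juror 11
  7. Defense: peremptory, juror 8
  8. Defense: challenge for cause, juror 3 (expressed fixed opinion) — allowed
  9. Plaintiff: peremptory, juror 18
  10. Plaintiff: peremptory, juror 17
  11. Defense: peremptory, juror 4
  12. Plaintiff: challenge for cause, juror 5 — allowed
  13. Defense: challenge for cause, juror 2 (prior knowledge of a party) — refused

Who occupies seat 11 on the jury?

Removed: #3, #4, #5, #6, #8, #9, #11, #17, #18, #23. (#2, #20 stay — for-cause denied.)
Seating in order: seats 1–12 → #1, #2, #7, #10, #12, #13, #14, #15, #16, #19, #20, #21; alternates → #22.
So seat 11 is #20.

20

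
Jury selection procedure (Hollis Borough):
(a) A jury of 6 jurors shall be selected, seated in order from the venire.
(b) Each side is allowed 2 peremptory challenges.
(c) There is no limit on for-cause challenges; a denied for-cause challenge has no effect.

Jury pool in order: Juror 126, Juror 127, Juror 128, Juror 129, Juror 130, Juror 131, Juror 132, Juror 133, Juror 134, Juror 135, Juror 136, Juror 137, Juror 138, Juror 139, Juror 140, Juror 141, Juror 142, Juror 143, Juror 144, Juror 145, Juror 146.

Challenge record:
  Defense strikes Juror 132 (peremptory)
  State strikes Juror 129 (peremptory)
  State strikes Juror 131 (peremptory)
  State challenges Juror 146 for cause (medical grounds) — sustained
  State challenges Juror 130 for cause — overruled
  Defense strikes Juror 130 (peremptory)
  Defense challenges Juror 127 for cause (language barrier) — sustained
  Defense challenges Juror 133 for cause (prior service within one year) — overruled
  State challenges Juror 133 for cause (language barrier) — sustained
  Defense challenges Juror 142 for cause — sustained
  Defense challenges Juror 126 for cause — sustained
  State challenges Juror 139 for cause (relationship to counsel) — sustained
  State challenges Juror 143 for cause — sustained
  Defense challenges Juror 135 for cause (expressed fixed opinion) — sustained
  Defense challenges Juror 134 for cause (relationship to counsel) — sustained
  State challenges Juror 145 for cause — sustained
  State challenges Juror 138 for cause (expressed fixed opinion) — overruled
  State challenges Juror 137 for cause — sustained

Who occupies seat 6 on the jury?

Removed: #126, #127, #129, #130, #131, #132, #133, #134, #135, #137, #139, #142, #143, #145, #146. (#138 stays — for-cause denied.)
Seating in order: seats 1–6 → #128, #136, #138, #140, #141, #144.
So seat 6 is #144.

144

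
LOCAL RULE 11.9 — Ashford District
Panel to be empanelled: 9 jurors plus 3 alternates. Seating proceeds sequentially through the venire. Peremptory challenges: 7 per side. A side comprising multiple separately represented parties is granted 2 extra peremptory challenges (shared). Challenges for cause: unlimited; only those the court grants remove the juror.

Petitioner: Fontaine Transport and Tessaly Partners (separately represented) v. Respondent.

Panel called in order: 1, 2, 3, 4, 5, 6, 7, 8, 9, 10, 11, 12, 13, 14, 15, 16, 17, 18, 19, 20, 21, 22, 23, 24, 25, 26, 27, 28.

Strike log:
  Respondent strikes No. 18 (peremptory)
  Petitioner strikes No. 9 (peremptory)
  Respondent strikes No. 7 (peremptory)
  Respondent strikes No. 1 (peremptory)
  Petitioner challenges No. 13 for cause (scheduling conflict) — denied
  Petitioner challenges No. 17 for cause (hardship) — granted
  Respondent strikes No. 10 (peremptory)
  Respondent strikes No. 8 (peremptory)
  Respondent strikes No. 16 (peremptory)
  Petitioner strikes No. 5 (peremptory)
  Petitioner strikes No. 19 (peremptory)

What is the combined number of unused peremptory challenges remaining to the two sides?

Petitioner allotment: 7 base + 2 multi-party = 9. Respondent allotment: 7.
Petitioner peremptories used: #9, #5, #19 — 3 (for-cause on #13, #17 don't count).
Respondent peremptories used: #18, #7, #1, #10, #8, #16 — 6.
Remaining: (9 − 3) + (7 − 6) = 7.

7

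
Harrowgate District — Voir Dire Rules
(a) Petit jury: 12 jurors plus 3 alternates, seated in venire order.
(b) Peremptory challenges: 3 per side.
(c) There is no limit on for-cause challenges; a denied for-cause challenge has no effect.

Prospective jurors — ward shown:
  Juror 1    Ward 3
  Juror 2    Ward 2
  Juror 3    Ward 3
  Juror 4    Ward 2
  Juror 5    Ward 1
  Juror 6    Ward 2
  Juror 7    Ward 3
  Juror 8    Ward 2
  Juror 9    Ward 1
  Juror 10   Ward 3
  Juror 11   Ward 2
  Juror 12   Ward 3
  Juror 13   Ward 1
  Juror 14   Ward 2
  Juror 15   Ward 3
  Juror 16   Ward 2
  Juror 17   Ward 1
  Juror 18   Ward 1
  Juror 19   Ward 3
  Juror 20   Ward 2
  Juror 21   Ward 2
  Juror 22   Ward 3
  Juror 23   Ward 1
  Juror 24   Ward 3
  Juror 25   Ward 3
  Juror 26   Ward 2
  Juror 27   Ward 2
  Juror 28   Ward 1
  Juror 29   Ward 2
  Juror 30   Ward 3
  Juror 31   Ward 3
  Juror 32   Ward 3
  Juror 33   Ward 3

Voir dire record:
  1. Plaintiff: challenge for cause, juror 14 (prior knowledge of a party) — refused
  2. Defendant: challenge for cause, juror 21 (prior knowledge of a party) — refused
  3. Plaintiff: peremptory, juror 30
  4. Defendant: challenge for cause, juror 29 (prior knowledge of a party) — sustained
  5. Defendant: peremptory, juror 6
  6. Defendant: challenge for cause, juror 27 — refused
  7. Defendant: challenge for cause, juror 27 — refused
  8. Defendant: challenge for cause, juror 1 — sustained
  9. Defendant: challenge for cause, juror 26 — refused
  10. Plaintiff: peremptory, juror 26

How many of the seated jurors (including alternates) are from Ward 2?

6

Removed: #1, #6, #26, #29, #30.
Seated (15 incl. alternates): #2, #3, #4, #5, #7, #8, #9, #10, #11, #12, #13, #14, #15, #16, #17.
Of those, in Ward 2: #2, #4, #8, #11, #14, #16 → 6.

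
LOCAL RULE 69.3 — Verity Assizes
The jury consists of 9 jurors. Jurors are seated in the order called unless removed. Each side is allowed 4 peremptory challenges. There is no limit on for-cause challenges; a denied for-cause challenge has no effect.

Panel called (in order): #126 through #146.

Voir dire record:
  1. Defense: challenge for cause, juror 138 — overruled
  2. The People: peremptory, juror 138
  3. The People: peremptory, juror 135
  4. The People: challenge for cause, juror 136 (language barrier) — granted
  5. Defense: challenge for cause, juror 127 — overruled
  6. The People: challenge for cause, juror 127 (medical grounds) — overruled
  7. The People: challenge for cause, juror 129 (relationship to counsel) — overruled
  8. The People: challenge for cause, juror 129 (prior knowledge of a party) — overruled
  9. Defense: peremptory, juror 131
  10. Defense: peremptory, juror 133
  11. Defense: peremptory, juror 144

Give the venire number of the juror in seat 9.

139

Removed: #131, #133, #135, #136, #138, #144. (#127, #129 stay — for-cause denied.)
Filling seats in venire order through position 9: #126, #127, #128, #129, #130, #132, #134, #137, #139.
So seat 9 is #139.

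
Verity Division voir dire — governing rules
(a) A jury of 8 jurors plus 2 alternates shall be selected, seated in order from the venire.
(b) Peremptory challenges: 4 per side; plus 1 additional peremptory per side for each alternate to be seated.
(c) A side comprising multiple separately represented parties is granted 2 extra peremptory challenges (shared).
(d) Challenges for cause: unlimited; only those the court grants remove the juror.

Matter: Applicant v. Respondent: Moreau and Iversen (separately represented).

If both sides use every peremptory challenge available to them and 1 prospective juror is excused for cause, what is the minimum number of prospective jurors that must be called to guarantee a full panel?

Seats to fill: 8 + 2 alternates = 10.
Peremptories — Applicant: 4 + 1×2 = 6; Respondent: 4 + 1×2 + 2 = 8; total 14.
For-cause removals: 1.
Minimum venire: 10 + 14 + 1 = 25.

25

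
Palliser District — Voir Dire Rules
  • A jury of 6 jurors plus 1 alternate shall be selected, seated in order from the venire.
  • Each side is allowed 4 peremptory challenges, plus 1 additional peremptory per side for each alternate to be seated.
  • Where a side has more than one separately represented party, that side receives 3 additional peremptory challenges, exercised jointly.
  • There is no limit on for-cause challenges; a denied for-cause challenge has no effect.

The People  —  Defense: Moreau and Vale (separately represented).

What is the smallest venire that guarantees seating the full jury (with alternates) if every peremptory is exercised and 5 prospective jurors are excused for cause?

Seats to fill: 6 + 1 alternates = 7.
Peremptories — The People: 4 + 1×1 = 5; Defense: 4 + 1×1 + 3 = 8; total 13.
For-cause removals: 5.
Minimum venire: 7 + 13 + 5 = 25.

25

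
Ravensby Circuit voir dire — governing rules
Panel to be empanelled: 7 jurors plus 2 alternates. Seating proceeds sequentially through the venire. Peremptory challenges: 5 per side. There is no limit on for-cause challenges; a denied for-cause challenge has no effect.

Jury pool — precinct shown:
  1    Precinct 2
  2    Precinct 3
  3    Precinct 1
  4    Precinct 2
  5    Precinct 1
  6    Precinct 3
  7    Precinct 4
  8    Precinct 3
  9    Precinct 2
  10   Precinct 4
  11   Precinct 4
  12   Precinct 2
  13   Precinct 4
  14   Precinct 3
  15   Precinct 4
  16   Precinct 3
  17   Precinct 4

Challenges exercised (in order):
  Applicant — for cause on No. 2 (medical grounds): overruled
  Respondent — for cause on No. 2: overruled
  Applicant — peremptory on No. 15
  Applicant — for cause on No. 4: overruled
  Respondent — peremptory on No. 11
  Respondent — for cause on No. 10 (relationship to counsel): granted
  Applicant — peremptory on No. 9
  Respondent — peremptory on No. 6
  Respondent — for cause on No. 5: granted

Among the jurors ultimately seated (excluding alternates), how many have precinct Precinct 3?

Removed: #5, #6, #9, #10, #11, #15.
Seated jurors 1–7: #1, #2, #3, #4, #7, #8, #12 (alternates #13, #14 not counted).
Of those, in Precinct 3: #2, #8 → 2.

2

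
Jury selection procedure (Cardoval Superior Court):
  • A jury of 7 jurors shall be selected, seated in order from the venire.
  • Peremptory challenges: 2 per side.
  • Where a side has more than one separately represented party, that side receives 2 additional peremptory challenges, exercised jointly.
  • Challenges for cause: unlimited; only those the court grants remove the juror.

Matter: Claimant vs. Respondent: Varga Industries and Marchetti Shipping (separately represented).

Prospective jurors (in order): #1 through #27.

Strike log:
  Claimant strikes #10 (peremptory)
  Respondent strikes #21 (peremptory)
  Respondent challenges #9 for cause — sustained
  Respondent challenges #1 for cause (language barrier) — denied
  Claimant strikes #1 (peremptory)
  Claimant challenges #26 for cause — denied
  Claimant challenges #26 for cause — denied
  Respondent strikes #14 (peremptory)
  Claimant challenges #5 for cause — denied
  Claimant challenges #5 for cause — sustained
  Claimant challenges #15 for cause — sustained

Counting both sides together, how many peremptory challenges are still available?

2

Claimant allotment: 2. Respondent allotment: 2 base + 2 multi-party = 4.
Claimant peremptories used: #10, #1 — 2 (for-cause on #26, #26, #5, #5, #15 don't count).
Respondent peremptories used: #21, #14 — 2 (for-cause on #9, #1 don't count).
Remaining: (2 − 2) + (4 − 2) = 2.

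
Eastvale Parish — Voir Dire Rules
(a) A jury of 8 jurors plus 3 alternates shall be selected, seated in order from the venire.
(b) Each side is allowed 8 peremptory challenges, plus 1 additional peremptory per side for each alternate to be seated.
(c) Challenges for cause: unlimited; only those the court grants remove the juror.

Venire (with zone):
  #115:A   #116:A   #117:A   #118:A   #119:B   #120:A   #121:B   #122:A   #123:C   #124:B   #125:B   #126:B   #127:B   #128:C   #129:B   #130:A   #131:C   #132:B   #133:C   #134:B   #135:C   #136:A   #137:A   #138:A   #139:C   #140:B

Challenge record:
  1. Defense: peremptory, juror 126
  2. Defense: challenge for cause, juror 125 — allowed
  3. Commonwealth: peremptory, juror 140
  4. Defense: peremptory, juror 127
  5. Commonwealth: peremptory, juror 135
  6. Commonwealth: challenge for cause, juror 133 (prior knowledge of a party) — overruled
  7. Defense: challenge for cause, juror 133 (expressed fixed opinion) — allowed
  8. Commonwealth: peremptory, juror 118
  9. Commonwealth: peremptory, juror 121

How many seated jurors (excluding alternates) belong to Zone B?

Removed: #118, #121, #125, #126, #127, #133, #135, #140.
Seated jurors 1–8: #115, #116, #117, #119, #120, #122, #123, #124 (alternates #128, #129, #130 not counted).
Of those, in Zone B: #119, #124 → 2.

2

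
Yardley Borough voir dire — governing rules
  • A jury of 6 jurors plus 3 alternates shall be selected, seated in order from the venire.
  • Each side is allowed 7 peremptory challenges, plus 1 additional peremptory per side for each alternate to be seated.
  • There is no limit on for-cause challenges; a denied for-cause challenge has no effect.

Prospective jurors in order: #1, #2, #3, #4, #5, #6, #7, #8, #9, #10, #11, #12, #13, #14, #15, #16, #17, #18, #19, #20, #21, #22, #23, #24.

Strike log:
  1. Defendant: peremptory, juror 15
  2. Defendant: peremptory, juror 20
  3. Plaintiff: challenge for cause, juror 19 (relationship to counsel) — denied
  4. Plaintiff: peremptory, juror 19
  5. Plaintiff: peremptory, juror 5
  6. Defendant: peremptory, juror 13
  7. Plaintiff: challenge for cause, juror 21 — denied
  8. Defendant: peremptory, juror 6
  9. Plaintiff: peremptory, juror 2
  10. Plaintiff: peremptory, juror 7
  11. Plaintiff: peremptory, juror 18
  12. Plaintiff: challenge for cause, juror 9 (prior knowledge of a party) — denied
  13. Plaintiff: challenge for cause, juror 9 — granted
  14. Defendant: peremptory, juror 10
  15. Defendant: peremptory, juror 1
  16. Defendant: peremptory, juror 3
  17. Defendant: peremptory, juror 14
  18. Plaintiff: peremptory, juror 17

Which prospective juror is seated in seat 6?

Removed: #1, #2, #3, #5, #6, #7, #9, #10, #13, #14, #15, #17, #18, #19, #20. (#21 stays — for-cause denied.)
Seating in order: seats 1–6 → #4, #8, #11, #12, #16, #21; alternates → #22, #23, #24.
So seat 6 is #21.

21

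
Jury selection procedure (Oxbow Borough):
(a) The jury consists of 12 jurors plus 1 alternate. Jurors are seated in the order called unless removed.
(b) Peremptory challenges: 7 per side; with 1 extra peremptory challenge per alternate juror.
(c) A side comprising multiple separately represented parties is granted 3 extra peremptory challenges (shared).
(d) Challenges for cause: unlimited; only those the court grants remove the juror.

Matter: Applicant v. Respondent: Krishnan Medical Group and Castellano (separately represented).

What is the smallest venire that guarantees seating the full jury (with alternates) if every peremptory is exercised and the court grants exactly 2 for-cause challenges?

Seats to fill: 12 + 1 alternates = 13.
Peremptories — Applicant: 7 + 1×1 = 8; Respondent: 7 + 1×1 + 3 = 11; total 19.
For-cause removals: 2.
Minimum venire: 13 + 19 + 2 = 34.

34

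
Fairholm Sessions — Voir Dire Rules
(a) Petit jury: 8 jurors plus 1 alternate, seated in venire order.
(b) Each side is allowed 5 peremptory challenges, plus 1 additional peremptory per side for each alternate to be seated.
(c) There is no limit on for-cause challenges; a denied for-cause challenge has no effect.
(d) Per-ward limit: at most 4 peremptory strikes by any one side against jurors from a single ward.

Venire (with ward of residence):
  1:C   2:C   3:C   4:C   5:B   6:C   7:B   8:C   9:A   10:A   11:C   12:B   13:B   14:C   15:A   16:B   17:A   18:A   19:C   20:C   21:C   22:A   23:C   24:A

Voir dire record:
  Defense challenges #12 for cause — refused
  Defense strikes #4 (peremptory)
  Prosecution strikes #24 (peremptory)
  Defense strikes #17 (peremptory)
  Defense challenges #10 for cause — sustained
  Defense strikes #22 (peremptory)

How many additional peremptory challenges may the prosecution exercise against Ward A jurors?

3

Prosecution peremptories so far: #24 — 1 of 6 used, 5 left overall.
Against Ward A: #24 — 1 used; per-ward cap 4 leaves 3.
Binding limit: min(5, 3) = 3.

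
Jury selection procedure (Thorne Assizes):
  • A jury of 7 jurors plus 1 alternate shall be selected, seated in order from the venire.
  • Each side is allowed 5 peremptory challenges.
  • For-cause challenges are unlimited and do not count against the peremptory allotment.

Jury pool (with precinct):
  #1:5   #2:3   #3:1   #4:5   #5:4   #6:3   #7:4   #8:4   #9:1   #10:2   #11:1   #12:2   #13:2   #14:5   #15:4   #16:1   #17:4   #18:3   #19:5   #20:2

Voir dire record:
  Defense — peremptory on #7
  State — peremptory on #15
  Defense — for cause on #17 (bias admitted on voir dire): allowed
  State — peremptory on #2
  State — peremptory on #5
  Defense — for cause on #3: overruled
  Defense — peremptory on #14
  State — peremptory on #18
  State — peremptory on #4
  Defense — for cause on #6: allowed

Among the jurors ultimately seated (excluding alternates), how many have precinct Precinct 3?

0

Removed: #2, #4, #5, #6, #7, #14, #15, #17, #18.
Seated jurors 1–7: #1, #3, #8, #9, #10, #11, #12 (alternates #13 not counted).
None of those are in Precinct 3 → 0.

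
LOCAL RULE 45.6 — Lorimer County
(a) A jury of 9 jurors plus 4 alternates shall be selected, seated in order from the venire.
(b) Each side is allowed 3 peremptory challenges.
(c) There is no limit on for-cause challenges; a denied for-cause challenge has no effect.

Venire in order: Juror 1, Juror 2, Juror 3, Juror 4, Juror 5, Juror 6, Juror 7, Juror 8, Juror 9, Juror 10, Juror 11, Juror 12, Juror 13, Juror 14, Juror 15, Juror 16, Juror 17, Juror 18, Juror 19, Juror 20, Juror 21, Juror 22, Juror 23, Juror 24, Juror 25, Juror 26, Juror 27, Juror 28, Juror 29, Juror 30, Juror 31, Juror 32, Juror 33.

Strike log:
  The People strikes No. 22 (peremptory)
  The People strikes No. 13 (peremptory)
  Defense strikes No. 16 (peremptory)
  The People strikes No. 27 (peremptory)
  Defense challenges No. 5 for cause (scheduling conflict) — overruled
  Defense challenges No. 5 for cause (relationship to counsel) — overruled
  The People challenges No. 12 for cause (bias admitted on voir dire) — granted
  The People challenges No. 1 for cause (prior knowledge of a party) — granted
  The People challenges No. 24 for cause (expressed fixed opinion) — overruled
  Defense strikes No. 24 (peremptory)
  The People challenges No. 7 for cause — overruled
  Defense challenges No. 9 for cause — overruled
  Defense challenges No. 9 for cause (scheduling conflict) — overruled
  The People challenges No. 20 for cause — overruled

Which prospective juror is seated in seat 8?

9

Removed: #1, #12, #13, #16, #22, #24, #27. (#5, #7, #9, #20 stay — for-cause denied.)
Seating in order: seats 1–9 → #2, #3, #4, #5, #6, #7, #8, #9, #10; alternates → #11, #14, #15, #17.
So seat 8 is #9.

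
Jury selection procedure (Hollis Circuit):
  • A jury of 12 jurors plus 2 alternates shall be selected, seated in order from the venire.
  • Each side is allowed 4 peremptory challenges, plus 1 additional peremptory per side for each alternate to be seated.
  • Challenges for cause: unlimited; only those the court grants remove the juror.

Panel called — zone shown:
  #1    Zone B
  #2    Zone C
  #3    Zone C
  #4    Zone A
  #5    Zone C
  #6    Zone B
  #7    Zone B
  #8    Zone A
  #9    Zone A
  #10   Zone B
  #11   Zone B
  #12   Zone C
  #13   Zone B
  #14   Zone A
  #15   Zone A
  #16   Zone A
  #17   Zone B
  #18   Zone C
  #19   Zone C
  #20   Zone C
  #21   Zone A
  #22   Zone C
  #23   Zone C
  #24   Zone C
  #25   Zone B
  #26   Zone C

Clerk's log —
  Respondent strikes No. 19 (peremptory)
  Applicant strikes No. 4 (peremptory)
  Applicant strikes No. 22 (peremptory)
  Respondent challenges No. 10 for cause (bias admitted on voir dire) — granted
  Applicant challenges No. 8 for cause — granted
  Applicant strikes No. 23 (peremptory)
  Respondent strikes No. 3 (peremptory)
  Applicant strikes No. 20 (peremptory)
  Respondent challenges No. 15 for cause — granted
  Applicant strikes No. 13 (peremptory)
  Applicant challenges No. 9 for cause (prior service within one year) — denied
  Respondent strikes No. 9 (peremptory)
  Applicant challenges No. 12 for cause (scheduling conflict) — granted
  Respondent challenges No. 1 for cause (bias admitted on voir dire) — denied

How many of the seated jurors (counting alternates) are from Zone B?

Removed: #3, #4, #8, #9, #10, #12, #13, #15, #19, #20, #22, #23.
Seated (14 incl. alternates): #1, #2, #5, #6, #7, #11, #14, #16, #17, #18, #21, #24, #25, #26.
Of those, in Zone B: #1, #6, #7, #11, #17, #25 → 6.

6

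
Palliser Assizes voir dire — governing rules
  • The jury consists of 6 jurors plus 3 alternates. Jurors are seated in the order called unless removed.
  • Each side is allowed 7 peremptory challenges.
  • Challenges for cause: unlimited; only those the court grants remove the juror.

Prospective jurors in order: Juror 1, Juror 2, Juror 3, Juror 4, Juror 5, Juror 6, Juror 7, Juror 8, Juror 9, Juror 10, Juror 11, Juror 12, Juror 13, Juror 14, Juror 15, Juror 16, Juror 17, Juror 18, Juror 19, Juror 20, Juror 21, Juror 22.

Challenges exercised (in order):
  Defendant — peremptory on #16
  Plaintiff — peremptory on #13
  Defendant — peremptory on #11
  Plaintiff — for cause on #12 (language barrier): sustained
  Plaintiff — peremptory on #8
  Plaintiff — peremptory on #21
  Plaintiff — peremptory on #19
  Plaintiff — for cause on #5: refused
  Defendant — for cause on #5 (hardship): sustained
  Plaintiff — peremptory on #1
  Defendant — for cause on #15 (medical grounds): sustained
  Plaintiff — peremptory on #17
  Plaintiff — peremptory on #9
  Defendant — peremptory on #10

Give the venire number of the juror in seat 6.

14

Removed: #1, #5, #8, #9, #10, #11, #12, #13, #15, #16, #17, #19, #21.
Seating in order: seats 1–6 → #2, #3, #4, #6, #7, #14; alternates → #18, #20, #22.
So seat 6 is #14.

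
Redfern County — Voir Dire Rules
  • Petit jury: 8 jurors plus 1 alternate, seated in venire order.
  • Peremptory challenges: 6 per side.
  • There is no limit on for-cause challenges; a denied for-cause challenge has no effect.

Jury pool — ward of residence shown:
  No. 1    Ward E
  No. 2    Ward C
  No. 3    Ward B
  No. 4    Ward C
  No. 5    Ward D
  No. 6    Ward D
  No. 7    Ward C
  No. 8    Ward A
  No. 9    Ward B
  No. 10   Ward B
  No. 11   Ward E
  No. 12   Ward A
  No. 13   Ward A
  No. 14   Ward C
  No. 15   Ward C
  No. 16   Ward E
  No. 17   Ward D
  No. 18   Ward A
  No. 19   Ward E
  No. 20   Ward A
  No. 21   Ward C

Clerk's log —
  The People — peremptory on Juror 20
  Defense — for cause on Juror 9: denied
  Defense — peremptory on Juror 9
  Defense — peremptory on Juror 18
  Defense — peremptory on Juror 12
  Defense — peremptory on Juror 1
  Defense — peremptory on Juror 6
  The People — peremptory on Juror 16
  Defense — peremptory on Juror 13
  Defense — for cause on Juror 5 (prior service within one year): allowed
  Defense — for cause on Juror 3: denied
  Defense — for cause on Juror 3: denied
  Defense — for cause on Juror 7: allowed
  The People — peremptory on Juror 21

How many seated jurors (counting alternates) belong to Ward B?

2

Removed: #1, #5, #6, #7, #9, #12, #13, #16, #18, #20, #21.
Seated (9 incl. alternates): #2, #3, #4, #8, #10, #11, #14, #15, #17.
Of those, in Ward B: #3, #10 → 2.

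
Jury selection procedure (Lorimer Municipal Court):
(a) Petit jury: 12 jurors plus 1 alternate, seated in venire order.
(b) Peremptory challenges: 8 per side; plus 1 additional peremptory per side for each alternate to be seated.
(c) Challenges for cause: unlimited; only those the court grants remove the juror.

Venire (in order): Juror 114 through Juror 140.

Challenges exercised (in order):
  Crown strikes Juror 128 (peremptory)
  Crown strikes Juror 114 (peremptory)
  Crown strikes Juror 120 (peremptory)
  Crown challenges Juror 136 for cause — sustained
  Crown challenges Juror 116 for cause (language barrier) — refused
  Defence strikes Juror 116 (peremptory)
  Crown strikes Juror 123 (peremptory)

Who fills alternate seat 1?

Removed: #114, #116, #120, #123, #128, #136.
Seating in order: seats 1–12 → #115, #117, #118, #119, #121, #122, #124, #125, #126, #127, #129, #130; alternates → #131.
So alternate 1 is #131.

131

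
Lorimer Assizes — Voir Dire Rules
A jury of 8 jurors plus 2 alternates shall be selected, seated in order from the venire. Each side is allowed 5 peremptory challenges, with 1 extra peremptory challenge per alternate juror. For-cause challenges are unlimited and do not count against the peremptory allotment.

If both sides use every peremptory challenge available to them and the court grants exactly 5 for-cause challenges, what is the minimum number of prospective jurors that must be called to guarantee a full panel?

Seats to fill: 8 + 2 alternates = 10.
Peremptories: 5 + 1×2 = 7 per side × 2 sides = 14.
For-cause removals: 5.
Minimum venire: 10 + 14 + 5 = 29.

29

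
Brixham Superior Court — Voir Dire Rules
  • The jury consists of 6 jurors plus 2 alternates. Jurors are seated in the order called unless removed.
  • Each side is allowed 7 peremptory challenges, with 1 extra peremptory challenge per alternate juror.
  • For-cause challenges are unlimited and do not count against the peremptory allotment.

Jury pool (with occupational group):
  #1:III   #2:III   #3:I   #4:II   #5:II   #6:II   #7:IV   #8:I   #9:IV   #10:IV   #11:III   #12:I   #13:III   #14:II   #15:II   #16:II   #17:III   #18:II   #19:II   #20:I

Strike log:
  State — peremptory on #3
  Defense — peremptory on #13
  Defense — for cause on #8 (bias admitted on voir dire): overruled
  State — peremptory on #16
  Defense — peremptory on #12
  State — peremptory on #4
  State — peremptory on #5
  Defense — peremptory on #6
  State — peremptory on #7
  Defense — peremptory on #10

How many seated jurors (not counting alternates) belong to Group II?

Removed: #3, #4, #5, #6, #7, #10, #12, #13, #16.
Seated jurors 1–6: #1, #2, #8, #9, #11, #14 (alternates #15, #17 not counted).
Of those, in Group II: #14 → 1.

1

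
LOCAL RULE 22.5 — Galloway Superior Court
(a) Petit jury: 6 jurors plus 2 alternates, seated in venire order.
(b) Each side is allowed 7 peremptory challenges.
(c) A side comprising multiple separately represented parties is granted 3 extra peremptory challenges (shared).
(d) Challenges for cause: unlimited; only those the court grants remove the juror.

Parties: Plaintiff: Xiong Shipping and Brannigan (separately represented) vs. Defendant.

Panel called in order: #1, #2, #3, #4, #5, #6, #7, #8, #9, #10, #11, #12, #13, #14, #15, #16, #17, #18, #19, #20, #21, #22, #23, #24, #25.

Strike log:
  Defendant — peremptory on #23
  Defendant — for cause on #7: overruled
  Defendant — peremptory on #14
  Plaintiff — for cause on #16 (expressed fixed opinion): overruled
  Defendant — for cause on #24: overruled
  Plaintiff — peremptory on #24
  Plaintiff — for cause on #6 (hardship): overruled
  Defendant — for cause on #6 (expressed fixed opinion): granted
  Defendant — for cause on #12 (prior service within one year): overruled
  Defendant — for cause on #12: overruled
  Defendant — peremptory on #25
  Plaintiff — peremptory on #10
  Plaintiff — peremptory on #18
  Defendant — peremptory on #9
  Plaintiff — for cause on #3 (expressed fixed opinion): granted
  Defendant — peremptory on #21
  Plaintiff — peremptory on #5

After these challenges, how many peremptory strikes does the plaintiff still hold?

Plaintiff allotment: 7 base + 3 multi-party = 10.
Plaintiff peremptories used: #24, #10, #18, #5 — 4 (for-cause on #16, #6, #3 don't count).
Remaining: 10 − 4 = 6.

6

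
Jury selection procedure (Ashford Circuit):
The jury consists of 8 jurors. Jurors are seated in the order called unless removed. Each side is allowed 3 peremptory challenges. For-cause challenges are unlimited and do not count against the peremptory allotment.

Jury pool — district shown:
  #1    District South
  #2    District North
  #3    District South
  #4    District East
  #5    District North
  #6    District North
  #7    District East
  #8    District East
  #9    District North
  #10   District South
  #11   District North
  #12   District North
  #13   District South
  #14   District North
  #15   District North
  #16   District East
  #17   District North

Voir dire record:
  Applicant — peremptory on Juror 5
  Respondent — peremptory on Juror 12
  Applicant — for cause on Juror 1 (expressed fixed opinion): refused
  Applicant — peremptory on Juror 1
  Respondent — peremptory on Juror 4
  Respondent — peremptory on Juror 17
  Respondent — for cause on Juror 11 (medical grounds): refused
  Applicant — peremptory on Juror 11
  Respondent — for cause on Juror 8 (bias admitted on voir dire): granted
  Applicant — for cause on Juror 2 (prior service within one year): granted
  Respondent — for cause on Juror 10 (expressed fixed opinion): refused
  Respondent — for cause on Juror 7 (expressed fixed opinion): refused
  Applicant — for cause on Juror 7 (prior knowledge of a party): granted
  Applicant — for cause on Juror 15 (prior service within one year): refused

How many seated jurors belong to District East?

Removed: #1, #2, #4, #5, #7, #8, #11, #12, #17.
Seated jurors 1–8: #3, #6, #9, #10, #13, #14, #15, #16.
Of those, in District East: #16 → 1.

1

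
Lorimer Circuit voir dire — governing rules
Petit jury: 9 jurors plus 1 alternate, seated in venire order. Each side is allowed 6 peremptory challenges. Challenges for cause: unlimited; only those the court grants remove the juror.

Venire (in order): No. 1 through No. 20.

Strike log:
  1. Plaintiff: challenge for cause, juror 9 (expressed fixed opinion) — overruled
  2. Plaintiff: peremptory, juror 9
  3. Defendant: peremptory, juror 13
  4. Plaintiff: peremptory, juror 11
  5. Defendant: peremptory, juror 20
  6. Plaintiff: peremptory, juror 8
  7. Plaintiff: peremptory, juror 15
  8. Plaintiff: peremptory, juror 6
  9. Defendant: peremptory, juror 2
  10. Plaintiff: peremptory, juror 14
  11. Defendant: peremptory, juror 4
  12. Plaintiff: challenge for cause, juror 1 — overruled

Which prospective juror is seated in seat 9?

18

Removed: #2, #4, #6, #8, #9, #11, #13, #14, #15, #20. (#1 stays — for-cause denied.)
Seating in order: seats 1–9 → #1, #3, #5, #7, #10, #12, #16, #17, #18; alternates → #19.
So seat 9 is #18.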